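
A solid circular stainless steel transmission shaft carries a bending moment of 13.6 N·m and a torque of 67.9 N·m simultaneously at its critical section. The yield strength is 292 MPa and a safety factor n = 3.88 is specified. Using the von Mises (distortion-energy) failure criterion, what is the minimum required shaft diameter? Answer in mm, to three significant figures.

σ_allow = σ_y/n = 292/3.88 = 75.26 MPa.
For a solid shaft σ_b = 32M/(πd³) and τ = 16T/(πd³), so the von Mises stress is σ' = (16/πd³)·√(4M²+3T²).
√(4M²+3T²) = √(4×(13600)² + 3×(67900)²) = 120700 N·mm.
d³ = 16×120700/(π×75.26) = 8169 mm³.
d = 20.14 mm.

d = 20.1 mm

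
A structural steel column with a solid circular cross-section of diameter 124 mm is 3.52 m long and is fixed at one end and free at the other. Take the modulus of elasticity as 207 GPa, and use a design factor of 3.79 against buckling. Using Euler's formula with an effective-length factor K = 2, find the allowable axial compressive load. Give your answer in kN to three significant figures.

P_allow = 126 kN

I = πd⁴/64 = π×124⁴/64 = 1.161×10^7 mm⁴.
Effective length L_e = KL = 2×3.52 m = 7040 mm.
Euler critical load P_cr = π²EI/L_e² = π²×207000×1.161×10^7/7040² = 478400 N.
P_allow = P_cr/n = 478400/3.79 = 126200 N.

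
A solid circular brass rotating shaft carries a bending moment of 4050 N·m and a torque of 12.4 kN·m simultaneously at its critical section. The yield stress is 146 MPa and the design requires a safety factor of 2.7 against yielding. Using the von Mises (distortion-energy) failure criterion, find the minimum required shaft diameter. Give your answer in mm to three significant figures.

d = 129 mm

σ_allow = σ_y/n = 146/2.7 = 54.07 MPa.
For a solid shaft σ_b = 32M/(πd³) and τ = 16T/(πd³), so the von Mises stress is σ' = (16/πd³)·√(4M²+3T²).
√(4M²+3T²) = √(4×(4.050×10^6)² + 3×(1.240×10^7)²) = 2.295×10^7 N·mm.
d³ = 16×2.295×10^7/(π×54.07) = 2.162×10^6 mm³.
d = 129.3 mm.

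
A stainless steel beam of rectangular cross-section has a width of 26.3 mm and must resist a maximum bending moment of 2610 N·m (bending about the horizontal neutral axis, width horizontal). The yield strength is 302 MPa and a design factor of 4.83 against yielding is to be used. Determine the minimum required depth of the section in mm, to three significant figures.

σ_allow = 302/4.83 = 62.53 MPa.
For a rectangular section σ = 6M/(bh²), so h² = 6M/(b σ_allow) = 6×2610000/(26.3×62.53) = 9523 mm².
h = 97.59 mm.

h = 97.6 mm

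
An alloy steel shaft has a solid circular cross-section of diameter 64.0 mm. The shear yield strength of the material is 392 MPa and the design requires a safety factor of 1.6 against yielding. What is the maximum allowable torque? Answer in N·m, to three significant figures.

T_allow = 12600 N·m

τ_allow = 392/1.6 = 245.0 MPa.
For a solid shaft T_allow = τ_allow·πd³/16; πd³/16 = π×64.0³/16 = 51470 mm³.
T_allow = 245.0×51470 = 1.261×10^7 N·mm = 12610 N·m.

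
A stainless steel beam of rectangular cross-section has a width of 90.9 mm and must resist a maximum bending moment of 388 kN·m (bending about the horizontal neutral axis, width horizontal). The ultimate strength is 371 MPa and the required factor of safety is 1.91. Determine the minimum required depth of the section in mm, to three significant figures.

σ_allow = 371/1.91 = 194.2 MPa.
For a rectangular section σ = 6M/(bh²), so h² = 6M/(b σ_allow) = 6×3.8800×10^8/(90.9×194.2) = 131800 mm².
h = 363.1 mm.

h = 363 mm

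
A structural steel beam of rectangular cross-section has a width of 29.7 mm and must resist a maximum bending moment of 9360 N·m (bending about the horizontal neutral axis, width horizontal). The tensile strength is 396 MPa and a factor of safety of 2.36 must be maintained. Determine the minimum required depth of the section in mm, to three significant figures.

h = 106 mm

σ_allow = 396/2.36 = 167.8 MPa.
For a rectangular section σ = 6M/(bh²), so h² = 6M/(b σ_allow) = 6×9360000/(29.7×167.8) = 11270 mm².
h = 106.2 mm.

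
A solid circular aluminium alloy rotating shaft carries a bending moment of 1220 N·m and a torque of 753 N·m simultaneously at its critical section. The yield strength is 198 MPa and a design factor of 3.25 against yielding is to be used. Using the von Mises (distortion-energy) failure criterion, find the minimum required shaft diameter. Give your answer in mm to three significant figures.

d = 61.4 mm

σ_allow = σ_y/n = 198/3.25 = 60.92 MPa.
For a solid shaft σ_b = 32M/(πd³) and τ = 16T/(πd³), so the von Mises stress is σ' = (16/πd³)·√(4M²+3T²).
√(4M²+3T²) = √(4×(1.220×10^6)² + 3×(753000)²) = 2.767×10^6 N·mm.
d³ = 16×2.767×10^6/(π×60.92) = 231300 mm³.
d = 61.38 mm.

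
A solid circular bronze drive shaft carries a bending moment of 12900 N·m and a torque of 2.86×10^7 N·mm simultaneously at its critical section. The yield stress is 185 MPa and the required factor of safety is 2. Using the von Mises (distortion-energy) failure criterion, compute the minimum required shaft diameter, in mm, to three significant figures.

d = 145 mm

σ_allow = σ_y/n = 185/2 = 92.50 MPa.
For a solid shaft σ_b = 32M/(πd³) and τ = 16T/(πd³), so the von Mises stress is σ' = (16/πd³)·√(4M²+3T²).
√(4M²+3T²) = √(4×(1.290×10^7)² + 3×(2.860×10^7)²) = 5.585×10^7 N·mm.
d³ = 16×5.585×10^7/(π×92.50) = 3.075×10^6 mm³.
d = 145.4 mm.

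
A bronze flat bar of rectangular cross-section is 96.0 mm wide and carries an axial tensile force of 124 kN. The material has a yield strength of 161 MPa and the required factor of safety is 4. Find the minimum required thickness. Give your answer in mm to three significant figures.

σ_allow = 161/4 = 40.25 MPa.
Required area A = F/σ_allow = 124000/40.25 = 3081 mm².
t = A/w = 3081/96.0 = 32.09 mm.

t = 32.1 mm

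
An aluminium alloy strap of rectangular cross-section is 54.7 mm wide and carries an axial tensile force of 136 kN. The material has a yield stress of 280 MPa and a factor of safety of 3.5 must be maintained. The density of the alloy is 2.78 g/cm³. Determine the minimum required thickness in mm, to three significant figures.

t = 31.1 mm

σ_allow = 280/3.5 = 80.00 MPa.
Required area A = F/σ_allow = 136000/80.00 = 1700 mm².
t = A/w = 1700/54.7 = 31.08 mm.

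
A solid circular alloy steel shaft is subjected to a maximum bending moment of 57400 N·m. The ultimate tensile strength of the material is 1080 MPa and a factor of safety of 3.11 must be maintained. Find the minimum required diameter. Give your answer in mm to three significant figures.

d = 119 mm

σ_allow = 1080/3.11 = 347.3 MPa.
For a solid circular section σ = 32M/(πd³), so d³ = 32M/(π σ_allow) = 32×5.7400×10^7/(π×347.3) = 1.684×10^6 mm³.
d = 119.0 mm.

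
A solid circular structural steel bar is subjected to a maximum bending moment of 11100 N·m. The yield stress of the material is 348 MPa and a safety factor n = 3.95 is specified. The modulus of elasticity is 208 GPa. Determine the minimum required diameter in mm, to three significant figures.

σ_allow = 348/3.95 = 88.10 MPa.
For a solid circular section σ = 32M/(πd³), so d³ = 32M/(π σ_allow) = 32×1.1100×10^7/(π×88.10) = 1.283×10^6 mm³.
d = 108.7 mm.

d = 109 mm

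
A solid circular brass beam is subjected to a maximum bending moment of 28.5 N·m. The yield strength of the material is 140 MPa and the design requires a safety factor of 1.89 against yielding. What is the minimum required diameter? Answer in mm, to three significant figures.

d = 15.8 mm

σ_allow = 140/1.89 = 74.07 MPa.
For a solid circular section σ = 32M/(πd³), so d³ = 32M/(π σ_allow) = 32×28500/(π×74.07) = 3919 mm³.
d = 15.77 mm.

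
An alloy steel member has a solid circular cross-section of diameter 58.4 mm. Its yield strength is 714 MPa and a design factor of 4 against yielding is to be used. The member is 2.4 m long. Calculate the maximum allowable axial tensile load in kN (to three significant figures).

F_allow = 478 kN

σ_allow = 714/4 = 178.5 MPa.
A = πd²/4 = π×58.4²/4 = 2679 mm².
F_allow = σ_allow × A = 178.5×2679 = 478100 N.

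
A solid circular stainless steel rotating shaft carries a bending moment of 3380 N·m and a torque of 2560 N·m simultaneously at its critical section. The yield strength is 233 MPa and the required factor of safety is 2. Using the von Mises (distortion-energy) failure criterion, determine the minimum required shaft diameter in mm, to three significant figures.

d = 70.7 mm

σ_allow = σ_y/n = 233/2 = 116.5 MPa.
For a solid shaft σ_b = 32M/(πd³) and τ = 16T/(πd³), so the von Mises stress is σ' = (16/πd³)·√(4M²+3T²).
√(4M²+3T²) = √(4×(3.380×10^6)² + 3×(2.560×10^6)²) = 8.084×10^6 N·mm.
d³ = 16×8.084×10^6/(π×116.5) = 353400 mm³.
d = 70.70 mm.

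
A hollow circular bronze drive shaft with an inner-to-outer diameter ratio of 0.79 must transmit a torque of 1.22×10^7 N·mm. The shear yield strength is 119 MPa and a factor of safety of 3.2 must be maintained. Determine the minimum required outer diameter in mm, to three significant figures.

τ_allow = 119/3.2 = 37.19 MPa.
For a hollow shaft τ = 16T/[πd_o³(1−k⁴)] with k = 0.79, so 1−k⁴ = 0.6105.
d_o³ = 16T/[π τ_allow (1−k⁴)] = 16×1.2200×10^7/(π×37.19×0.6105) = 2.737×10^6 mm³.
d_o = 139.9 mm.

d_o = 140 mm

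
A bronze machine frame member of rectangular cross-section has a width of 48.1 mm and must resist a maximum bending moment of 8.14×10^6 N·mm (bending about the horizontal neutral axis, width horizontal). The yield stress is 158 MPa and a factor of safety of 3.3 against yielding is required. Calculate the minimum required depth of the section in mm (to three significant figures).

σ_allow = 158/3.3 = 47.88 MPa.
For a rectangular section σ = 6M/(bh²), so h² = 6M/(b σ_allow) = 6×8140000/(48.1×47.88) = 21210 mm².
h = 145.6 mm.

h = 146 mm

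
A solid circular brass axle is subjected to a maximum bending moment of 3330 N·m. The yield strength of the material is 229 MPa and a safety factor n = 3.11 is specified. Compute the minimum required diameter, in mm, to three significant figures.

σ_allow = 229/3.11 = 73.63 MPa.
For a solid circular section σ = 32M/(πd³), so d³ = 32M/(π σ_allow) = 32×3330000/(π×73.63) = 460600 mm³.
d = 77.23 mm.

d = 77.2 mm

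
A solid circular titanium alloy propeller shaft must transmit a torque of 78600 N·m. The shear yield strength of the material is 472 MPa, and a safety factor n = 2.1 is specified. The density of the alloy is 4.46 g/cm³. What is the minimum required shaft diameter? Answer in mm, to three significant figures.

d = 121 mm

Allowable shear stress τ_allow = 472/2.1 = 224.8 MPa.
For a solid shaft τ = 16T/(πd³), so d³ = 16T/(π τ_allow) = 16×7.8600×10^7/(π×224.8) = 1.781×10^6 mm³.
d = (1.781×10^6)^(1/3) = 121.2 mm.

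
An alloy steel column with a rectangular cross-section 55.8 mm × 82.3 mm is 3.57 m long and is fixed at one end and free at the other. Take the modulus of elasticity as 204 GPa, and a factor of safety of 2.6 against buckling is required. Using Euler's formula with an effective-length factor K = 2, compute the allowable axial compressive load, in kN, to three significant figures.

Buckling occurs about the weak axis: I_min = h·b³/12 = 82.3×55.8³/12 = 1.192×10^6 mm⁴ (b = 55.8 mm is the smaller dimension).
Effective length L_e = KL = 2×3.57 m = 7140 mm.
Euler critical load P_cr = π²EI/L_e² = π²×204000×1.192×10^6/7140² = 47060 N.
P_allow = P_cr/n = 47060/2.6 = 18100 N.

P_allow = 18.1 kN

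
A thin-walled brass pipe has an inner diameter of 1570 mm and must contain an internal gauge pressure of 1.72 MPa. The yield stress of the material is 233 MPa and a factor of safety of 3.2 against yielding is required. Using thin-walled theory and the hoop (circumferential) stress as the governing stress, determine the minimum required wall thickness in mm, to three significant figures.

σ_allow = 233/3.2 = 72.81 MPa.
Hoop stress σ_h = pD/(2t), so t = pD/(2σ_allow) = 1.72×1570/(2×72.81) = 18.54 mm.

t = 18.5 mm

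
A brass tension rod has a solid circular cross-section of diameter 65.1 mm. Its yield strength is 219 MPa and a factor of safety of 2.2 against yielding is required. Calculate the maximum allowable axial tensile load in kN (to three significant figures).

σ_allow = 219/2.2 = 99.55 MPa.
A = πd²/4 = π×65.1²/4 = 3329 mm².
F_allow = σ_allow × A = 99.55×3329 = 331300 N.

F_allow = 331 kN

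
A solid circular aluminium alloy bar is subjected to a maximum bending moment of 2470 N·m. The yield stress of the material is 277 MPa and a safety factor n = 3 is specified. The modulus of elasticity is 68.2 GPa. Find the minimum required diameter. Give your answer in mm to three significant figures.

d = 64.8 mm

σ_allow = 277/3 = 92.33 MPa.
For a solid circular section σ = 32M/(πd³), so d³ = 32M/(π σ_allow) = 32×2470000/(π×92.33) = 272500 mm³.
d = 64.83 mm.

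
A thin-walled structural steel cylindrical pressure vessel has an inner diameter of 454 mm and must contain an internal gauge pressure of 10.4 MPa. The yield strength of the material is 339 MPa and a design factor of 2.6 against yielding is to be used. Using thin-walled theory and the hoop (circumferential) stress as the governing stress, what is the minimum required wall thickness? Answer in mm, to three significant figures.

σ_allow = 339/2.6 = 130.4 MPa.
Hoop stress σ_h = pD/(2t), so t = pD/(2σ_allow) = 10.4×454/(2×130.4) = 18.11 mm.

t = 18.1 mm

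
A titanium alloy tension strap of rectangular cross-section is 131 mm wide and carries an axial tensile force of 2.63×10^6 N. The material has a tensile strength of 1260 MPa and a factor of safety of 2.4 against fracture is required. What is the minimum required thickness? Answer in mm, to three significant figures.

σ_allow = 1260/2.4 = 525.0 MPa.
Required area A = F/σ_allow = 2630000/525.0 = 5010 mm².
t = A/w = 5010/131 = 38.24 mm.

t = 38.2 mm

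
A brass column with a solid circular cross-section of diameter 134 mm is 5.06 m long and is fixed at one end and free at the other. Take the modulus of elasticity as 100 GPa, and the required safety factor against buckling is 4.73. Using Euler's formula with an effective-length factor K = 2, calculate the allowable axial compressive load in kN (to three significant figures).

P_allow = 32.2 kN

I = πd⁴/64 = π×134⁴/64 = 1.583×10^7 mm⁴.
Effective length L_e = KL = 2×5.06 m = 10120 mm.
Euler critical load P_cr = π²EI/L_e² = π²×100000×1.583×10^7/10120² = 152500 N.
P_allow = P_cr/n = 152500/4.73 = 32250 N.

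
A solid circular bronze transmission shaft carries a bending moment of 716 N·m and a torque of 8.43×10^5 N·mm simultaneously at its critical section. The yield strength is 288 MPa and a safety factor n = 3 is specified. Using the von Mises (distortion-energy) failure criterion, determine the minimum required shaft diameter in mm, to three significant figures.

d = 47.7 mm

σ_allow = σ_y/n = 288/3 = 96.00 MPa.
For a solid shaft σ_b = 32M/(πd³) and τ = 16T/(πd³), so the von Mises stress is σ' = (16/πd³)·√(4M²+3T²).
√(4M²+3T²) = √(4×(716000)² + 3×(843000)²) = 2.045×10^6 N·mm.
d³ = 16×2.045×10^6/(π×96.00) = 108500 mm³.
d = 47.70 mm.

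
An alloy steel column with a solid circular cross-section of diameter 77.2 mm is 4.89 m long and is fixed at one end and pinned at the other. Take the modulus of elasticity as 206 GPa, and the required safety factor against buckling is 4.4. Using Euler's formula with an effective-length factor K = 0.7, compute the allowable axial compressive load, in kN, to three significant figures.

I = πd⁴/64 = π×77.2⁴/64 = 1.744×10^6 mm⁴.
Effective length L_e = KL = 0.7×4.89 m = 3423 mm.
Euler critical load P_cr = π²EI/L_e² = π²×206000×1.744×10^6/3423² = 302500 N.
P_allow = P_cr/n = 302500/4.4 = 68760 N.

P_allow = 68.8 kN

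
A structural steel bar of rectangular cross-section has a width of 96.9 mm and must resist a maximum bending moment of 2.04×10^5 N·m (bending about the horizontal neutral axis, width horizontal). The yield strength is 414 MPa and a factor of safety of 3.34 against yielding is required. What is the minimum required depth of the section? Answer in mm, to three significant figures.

h = 319 mm

σ_allow = 414/3.34 = 124.0 MPa.
For a rectangular section σ = 6M/(bh²), so h² = 6M/(b σ_allow) = 6×2.0400×10^8/(96.9×124.0) = 101900 mm².
h = 319.2 mm.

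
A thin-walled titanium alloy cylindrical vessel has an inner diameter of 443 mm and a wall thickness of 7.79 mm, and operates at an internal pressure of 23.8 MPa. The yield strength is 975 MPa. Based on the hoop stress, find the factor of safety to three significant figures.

n = 1.44

σ_h = pD/(2t) = 23.8×443/(2×7.79) = 676.7 MPa.
n = 975/676.7 = 1.441.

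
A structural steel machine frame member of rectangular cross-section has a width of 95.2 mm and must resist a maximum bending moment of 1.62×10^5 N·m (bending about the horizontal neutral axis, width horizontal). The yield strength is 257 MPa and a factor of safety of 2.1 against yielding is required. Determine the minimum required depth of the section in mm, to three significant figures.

σ_allow = 257/2.1 = 122.4 MPa.
For a rectangular section σ = 6M/(bh²), so h² = 6M/(b σ_allow) = 6×1.6200×10^8/(95.2×122.4) = 83430 mm².
h = 288.8 mm.

h = 289 mm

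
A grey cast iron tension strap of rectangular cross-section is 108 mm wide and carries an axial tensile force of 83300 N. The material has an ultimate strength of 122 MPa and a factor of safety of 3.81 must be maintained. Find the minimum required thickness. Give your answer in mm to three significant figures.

σ_allow = 122/3.81 = 32.02 MPa.
Required area A = F/σ_allow = 83300/32.02 = 2601 mm².
t = A/w = 2601/108 = 24.09 mm.

t = 24.1 mm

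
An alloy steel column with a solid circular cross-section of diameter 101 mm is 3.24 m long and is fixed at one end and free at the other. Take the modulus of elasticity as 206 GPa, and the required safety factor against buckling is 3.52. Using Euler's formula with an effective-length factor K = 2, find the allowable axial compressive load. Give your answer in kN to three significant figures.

I = πd⁴/64 = π×101⁴/64 = 5.108×10^6 mm⁴.
Effective length L_e = KL = 2×3.24 m = 6480 mm.
Euler critical load P_cr = π²EI/L_e² = π²×206000×5.108×10^6/6480² = 247300 N.
P_allow = P_cr/n = 247300/3.52 = 70260 N.

P_allow = 70.3 kN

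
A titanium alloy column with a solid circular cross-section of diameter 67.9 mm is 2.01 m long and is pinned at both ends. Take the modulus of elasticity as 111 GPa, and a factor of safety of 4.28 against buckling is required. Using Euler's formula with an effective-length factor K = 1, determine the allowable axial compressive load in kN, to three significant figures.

P_allow = 66.1 kN

I = πd⁴/64 = π×67.9⁴/64 = 1.043×10^6 mm⁴.
Effective length L_e = KL = 1×2.01 m = 2010 mm.
Euler critical load P_cr = π²EI/L_e² = π²×111000×1.043×10^6/2010² = 282900 N.
P_allow = P_cr/n = 282900/4.28 = 66110 N.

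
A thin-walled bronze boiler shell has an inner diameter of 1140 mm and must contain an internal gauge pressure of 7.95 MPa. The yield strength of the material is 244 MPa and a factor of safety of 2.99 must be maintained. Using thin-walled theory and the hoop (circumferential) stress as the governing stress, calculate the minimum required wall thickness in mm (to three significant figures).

σ_allow = 244/2.99 = 81.61 MPa.
Hoop stress σ_h = pD/(2t), so t = pD/(2σ_allow) = 7.95×1140/(2×81.61) = 55.53 mm.

t = 55.5 mm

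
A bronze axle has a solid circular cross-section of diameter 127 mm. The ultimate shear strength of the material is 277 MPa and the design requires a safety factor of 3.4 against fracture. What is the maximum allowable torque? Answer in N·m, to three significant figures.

τ_allow = 277/3.4 = 81.47 MPa.
For a solid shaft T_allow = τ_allow·πd³/16; πd³/16 = π×127³/16 = 402200 mm³.
T_allow = 81.47×402200 = 3.277×10^7 N·mm = 32770 N·m.

T_allow = 32800 N·m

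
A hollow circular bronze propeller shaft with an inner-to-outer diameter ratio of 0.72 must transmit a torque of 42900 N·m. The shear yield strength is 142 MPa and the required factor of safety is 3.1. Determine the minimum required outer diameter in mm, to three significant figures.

τ_allow = 142/3.1 = 45.81 MPa.
For a hollow shaft τ = 16T/[πd_o³(1−k⁴)] with k = 0.72, so 1−k⁴ = 0.7313.
d_o³ = 16T/[π τ_allow (1−k⁴)] = 16×4.2900×10^7/(π×45.81×0.7313) = 6.523×10^6 mm³.
d_o = 186.8 mm.

d_o = 187 mm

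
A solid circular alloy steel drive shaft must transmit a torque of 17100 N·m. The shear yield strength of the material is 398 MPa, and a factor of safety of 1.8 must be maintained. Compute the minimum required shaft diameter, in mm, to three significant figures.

d = 73.3 mm

Allowable shear stress τ_allow = 398/1.8 = 221.1 MPa.
For a solid shaft τ = 16T/(πd³), so d³ = 16T/(π τ_allow) = 16×1.7100×10^7/(π×221.1) = 393900 mm³.
d = (393900)^(1/3) = 73.30 mm.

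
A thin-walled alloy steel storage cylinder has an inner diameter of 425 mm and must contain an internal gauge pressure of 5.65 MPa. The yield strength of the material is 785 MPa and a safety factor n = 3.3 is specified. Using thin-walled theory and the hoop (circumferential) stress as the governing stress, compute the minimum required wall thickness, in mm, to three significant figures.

t = 5.05 mm

σ_allow = 785/3.3 = 237.9 MPa.
Hoop stress σ_h = pD/(2t), so t = pD/(2σ_allow) = 5.65×425/(2×237.9) = 5.047 mm.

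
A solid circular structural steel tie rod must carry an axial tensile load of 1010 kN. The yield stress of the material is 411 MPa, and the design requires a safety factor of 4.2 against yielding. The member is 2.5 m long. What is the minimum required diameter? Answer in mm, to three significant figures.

Allowable stress σ_allow = 411/4.2 = 97.86 MPa.
Required area A = F/σ_allow = 1010000/97.86 = 10320 mm².
A = πd²/4 → d = √(4A/π) = 114.6 mm.

d = 115 mm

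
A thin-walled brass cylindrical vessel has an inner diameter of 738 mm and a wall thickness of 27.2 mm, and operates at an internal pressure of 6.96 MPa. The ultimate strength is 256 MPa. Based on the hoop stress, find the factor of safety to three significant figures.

n = 2.71

σ_h = pD/(2t) = 6.96×738/(2×27.2) = 94.42 MPa.
n = 256/94.42 = 2.711.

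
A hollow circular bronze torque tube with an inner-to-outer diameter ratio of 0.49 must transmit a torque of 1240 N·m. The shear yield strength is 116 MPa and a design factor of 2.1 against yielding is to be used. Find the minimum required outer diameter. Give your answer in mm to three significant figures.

τ_allow = 116/2.1 = 55.24 MPa.
For a hollow shaft τ = 16T/[πd_o³(1−k⁴)] with k = 0.49, so 1−k⁴ = 0.9424.
d_o³ = 16T/[π τ_allow (1−k⁴)] = 16×1240000/(π×55.24×0.9424) = 121300 mm³.
d_o = 49.50 mm.

d_o = 49.5 mm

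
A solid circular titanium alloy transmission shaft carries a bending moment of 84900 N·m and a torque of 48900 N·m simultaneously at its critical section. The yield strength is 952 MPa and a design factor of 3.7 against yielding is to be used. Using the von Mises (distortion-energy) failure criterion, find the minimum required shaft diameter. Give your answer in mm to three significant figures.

d = 155 mm

σ_allow = σ_y/n = 952/3.7 = 257.3 MPa.
For a solid shaft σ_b = 32M/(πd³) and τ = 16T/(πd³), so the von Mises stress is σ' = (16/πd³)·√(4M²+3T²).
√(4M²+3T²) = √(4×(8.490×10^7)² + 3×(4.890×10^7)²) = 1.898×10^8 N·mm.
d³ = 16×1.898×10^8/(π×257.3) = 3.756×10^6 mm³.
d = 155.4 mm.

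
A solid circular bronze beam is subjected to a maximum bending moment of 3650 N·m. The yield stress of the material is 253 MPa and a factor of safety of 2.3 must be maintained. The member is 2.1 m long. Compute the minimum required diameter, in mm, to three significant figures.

d = 69.7 mm

σ_allow = 253/2.3 = 110.0 MPa.
For a solid circular section σ = 32M/(πd³), so d³ = 32M/(π σ_allow) = 32×3650000/(π×110.0) = 338000 mm³.
d = 69.66 mm.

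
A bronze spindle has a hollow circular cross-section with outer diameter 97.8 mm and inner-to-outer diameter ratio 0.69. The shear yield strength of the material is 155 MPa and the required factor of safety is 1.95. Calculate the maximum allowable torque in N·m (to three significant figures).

τ_allow = 155/1.95 = 79.49 MPa.
For a hollow shaft T_allow = τ_allow·πd_o³(1−k⁴)/16 with 1−k⁴ = 0.7733, so πd_o³(1−k⁴)/16 = 142000 mm³.
T_allow = 79.49×142000 = 1.129×10^7 N·mm = 11290 N·m.

T_allow = 11300 N·m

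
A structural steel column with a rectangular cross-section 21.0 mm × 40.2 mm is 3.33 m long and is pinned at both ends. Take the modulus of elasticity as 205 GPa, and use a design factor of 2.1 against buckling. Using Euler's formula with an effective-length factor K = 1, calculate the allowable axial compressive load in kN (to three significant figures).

P_allow = 2.70 kN

Buckling occurs about the weak axis: I_min = h·b³/12 = 40.2×21.0³/12 = 31020 mm⁴ (b = 21.0 mm is the smaller dimension).
Effective length L_e = KL = 1×3.33 m = 3330 mm.
Euler critical load P_cr = π²EI/L_e² = π²×205000×31020/3330² = 5661 N.
P_allow = P_cr/n = 5661/2.1 = 2696 N.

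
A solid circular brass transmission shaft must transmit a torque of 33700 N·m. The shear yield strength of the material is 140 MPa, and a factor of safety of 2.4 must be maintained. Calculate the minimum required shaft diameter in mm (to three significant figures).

d = 143 mm

Allowable shear stress τ_allow = 140/2.4 = 58.33 MPa.
For a solid shaft τ = 16T/(πd³), so d³ = 16T/(π τ_allow) = 16×3.3700×10^7/(π×58.33) = 2.942×10^6 mm³.
d = (2.942×10^6)^(1/3) = 143.3 mm.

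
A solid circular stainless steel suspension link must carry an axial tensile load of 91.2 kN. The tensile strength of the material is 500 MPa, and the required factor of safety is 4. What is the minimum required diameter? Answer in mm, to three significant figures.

d = 30.5 mm

Allowable stress σ_allow = 500/4 = 125.0 MPa.
Required area A = F/σ_allow = 91200/125.0 = 729.6 mm².
A = πd²/4 → d = √(4A/π) = 30.48 mm.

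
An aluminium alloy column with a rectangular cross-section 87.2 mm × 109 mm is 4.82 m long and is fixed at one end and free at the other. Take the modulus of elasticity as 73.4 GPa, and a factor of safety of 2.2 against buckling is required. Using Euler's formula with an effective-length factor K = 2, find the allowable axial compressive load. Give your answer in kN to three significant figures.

P_allow = 21.3 kN

Buckling occurs about the weak axis: I_min = h·b³/12 = 109×87.2³/12 = 6.023×10^6 mm⁴ (b = 87.2 mm is the smaller dimension).
Effective length L_e = KL = 2×4.82 m = 9640 mm.
Euler critical load P_cr = π²EI/L_e² = π²×73400×6.023×10^6/9640² = 46950 N.
P_allow = P_cr/n = 46950/2.2 = 21340 N.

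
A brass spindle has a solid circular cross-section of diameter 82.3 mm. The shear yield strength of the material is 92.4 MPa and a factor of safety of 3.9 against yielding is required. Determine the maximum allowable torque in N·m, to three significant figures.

τ_allow = 92.4/3.9 = 23.69 MPa.
For a solid shaft T_allow = τ_allow·πd³/16; πd³/16 = π×82.3³/16 = 109500 mm³.
T_allow = 23.69×109500 = 2.593×10^6 N·mm = 2593 N·m.

T_allow = 2590 N·m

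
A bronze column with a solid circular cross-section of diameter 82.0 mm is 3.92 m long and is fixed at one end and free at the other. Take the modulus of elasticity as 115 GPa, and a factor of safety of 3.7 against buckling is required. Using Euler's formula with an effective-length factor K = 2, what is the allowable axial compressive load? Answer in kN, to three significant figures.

I = πd⁴/64 = π×82.0⁴/64 = 2.219×10^6 mm⁴.
Effective length L_e = KL = 2×3.92 m = 7840 mm.
Euler critical load P_cr = π²EI/L_e² = π²×115000×2.219×10^6/7840² = 40980 N.
P_allow = P_cr/n = 40980/3.7 = 11080 N.

P_allow = 11.1 kN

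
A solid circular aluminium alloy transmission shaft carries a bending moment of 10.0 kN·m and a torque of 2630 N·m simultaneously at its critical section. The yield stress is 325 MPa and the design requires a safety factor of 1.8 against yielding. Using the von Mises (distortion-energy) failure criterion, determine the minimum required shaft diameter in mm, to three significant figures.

d = 83.3 mm

σ_allow = σ_y/n = 325/1.8 = 180.6 MPa.
For a solid shaft σ_b = 32M/(πd³) and τ = 16T/(πd³), so the von Mises stress is σ' = (16/πd³)·√(4M²+3T²).
√(4M²+3T²) = √(4×(1.000×10^7)² + 3×(2.630×10^6)²) = 2.051×10^7 N·mm.
d³ = 16×2.051×10^7/(π×180.6) = 578600 mm³.
d = 83.33 mm.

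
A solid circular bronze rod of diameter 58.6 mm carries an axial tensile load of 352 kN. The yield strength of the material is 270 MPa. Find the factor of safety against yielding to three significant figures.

n = 2.07

A = πd²/4 = 2697 mm².
σ = F/A = 352000/2697 = 130.5 MPa.
n = 270/130.5 = 2.069.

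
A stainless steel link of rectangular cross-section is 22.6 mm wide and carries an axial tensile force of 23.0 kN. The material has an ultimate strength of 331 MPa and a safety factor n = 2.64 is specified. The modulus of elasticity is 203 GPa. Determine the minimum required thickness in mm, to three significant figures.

t = 8.12 mm

σ_allow = 331/2.64 = 125.4 MPa.
Required area A = F/σ_allow = 23000/125.4 = 183.4 mm².
t = A/w = 183.4/22.6 = 8.117 mm.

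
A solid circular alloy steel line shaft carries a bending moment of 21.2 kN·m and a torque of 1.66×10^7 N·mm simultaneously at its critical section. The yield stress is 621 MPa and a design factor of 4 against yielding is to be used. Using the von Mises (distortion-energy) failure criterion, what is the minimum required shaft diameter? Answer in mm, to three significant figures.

d = 119 mm

σ_allow = σ_y/n = 621/4 = 155.2 MPa.
For a solid shaft σ_b = 32M/(πd³) and τ = 16T/(πd³), so the von Mises stress is σ' = (16/πd³)·√(4M²+3T²).
√(4M²+3T²) = √(4×(2.120×10^7)² + 3×(1.660×10^7)²) = 5.123×10^7 N·mm.
d³ = 16×5.123×10^7/(π×155.2) = 1.681×10^6 mm³.
d = 118.9 mm.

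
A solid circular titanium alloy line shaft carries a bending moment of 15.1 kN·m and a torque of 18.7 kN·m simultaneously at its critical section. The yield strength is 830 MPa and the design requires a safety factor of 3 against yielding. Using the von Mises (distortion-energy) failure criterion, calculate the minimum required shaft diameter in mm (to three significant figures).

d = 93.4 mm

σ_allow = σ_y/n = 830/3 = 276.7 MPa.
For a solid shaft σ_b = 32M/(πd³) and τ = 16T/(πd³), so the von Mises stress is σ' = (16/πd³)·√(4M²+3T²).
√(4M²+3T²) = √(4×(1.510×10^7)² + 3×(1.870×10^7)²) = 4.428×10^7 N·mm.
d³ = 16×4.428×10^7/(π×276.7) = 815200 mm³.
d = 93.42 mm.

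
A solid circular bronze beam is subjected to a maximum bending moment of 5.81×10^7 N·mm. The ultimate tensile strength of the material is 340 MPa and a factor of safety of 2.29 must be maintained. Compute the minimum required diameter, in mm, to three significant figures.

d = 159 mm

σ_allow = 340/2.29 = 148.5 MPa.
For a solid circular section σ = 32M/(πd³), so d³ = 32M/(π σ_allow) = 32×5.8100×10^7/(π×148.5) = 3.986×10^6 mm³.
d = 158.6 mm.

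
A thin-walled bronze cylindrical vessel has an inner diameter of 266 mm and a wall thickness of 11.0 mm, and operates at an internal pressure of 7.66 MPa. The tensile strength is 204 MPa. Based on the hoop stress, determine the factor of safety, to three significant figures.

σ_h = pD/(2t) = 7.66×266/(2×11.0) = 92.62 MPa.
n = 204/92.62 = 2.203.

n = 2.20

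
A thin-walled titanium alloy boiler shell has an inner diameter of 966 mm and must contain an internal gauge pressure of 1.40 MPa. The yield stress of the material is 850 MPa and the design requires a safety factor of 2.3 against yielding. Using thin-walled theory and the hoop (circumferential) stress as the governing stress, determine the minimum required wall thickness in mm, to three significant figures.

t = 1.83 mm

σ_allow = 850/2.3 = 369.6 MPa.
Hoop stress σ_h = pD/(2t), so t = pD/(2σ_allow) = 1.40×966/(2×369.6) = 1.830 mm.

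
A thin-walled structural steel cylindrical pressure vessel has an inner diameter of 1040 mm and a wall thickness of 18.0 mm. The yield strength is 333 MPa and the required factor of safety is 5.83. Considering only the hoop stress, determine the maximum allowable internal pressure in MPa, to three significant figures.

p_allow = 1.98 MPa

σ_allow = 333/5.83 = 57.12 MPa.
σ_h = pD/(2t) → p_allow = 2σ_allow t/D = 2×57.12×18.0/1040 = 1.977 MPa.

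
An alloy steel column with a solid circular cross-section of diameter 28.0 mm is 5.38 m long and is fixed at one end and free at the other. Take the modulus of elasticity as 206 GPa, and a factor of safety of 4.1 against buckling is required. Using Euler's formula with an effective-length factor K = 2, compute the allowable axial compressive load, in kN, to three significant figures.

P_allow = 0.129 kN

I = πd⁴/64 = π×28.0⁴/64 = 30170 mm⁴.
Effective length L_e = KL = 2×5.38 m = 10760 mm.
Euler critical load P_cr = π²EI/L_e² = π²×206000×30170/10760² = 529.8 N.
P_allow = P_cr/n = 529.8/4.1 = 129.2 N.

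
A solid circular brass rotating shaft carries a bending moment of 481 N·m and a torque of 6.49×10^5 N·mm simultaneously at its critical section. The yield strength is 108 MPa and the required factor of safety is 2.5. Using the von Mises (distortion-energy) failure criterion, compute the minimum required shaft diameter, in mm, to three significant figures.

d = 55.9 mm

σ_allow = σ_y/n = 108/2.5 = 43.20 MPa.
For a solid shaft σ_b = 32M/(πd³) and τ = 16T/(πd³), so the von Mises stress is σ' = (16/πd³)·√(4M²+3T²).
√(4M²+3T²) = √(4×(481000)² + 3×(649000)²) = 1.480×10^6 N·mm.
d³ = 16×1.480×10^6/(π×43.20) = 174400 mm³.
d = 55.87 mm.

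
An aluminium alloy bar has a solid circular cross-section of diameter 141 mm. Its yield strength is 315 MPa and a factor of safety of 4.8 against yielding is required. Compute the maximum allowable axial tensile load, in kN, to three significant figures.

σ_allow = 315/4.8 = 65.62 MPa.
A = πd²/4 = π×141²/4 = 15610 mm².
F_allow = σ_allow × A = 65.62×15610 = 1.025×10^6 N.

F_allow = 1020 kN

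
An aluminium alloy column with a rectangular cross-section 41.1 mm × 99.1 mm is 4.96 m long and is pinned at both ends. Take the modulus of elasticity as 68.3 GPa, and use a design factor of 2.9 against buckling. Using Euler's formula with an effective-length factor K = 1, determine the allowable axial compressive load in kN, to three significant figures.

P_allow = 5.42 kN

Buckling occurs about the weak axis: I_min = h·b³/12 = 99.1×41.1³/12 = 573300 mm⁴ (b = 41.1 mm is the smaller dimension).
Effective length L_e = KL = 1×4.96 m = 4960 mm.
Euler critical load P_cr = π²EI/L_e² = π²×68300×573300/4960² = 15710 N.
P_allow = P_cr/n = 15710/2.9 = 5417 N.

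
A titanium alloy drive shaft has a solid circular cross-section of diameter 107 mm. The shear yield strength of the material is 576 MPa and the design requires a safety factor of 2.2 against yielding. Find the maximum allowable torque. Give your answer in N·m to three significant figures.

τ_allow = 576/2.2 = 261.8 MPa.
For a solid shaft T_allow = τ_allow·πd³/16; πd³/16 = π×107³/16 = 240500 mm³.
T_allow = 261.8×240500 = 6.298×10^7 N·mm = 62980 N·m.

T_allow = 63000 N·m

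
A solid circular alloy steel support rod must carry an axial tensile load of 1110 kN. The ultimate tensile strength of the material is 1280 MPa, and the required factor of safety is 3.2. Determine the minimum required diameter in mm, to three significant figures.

d = 59.4 mm

Allowable stress σ_allow = 1280/3.2 = 400.0 MPa.
Required area A = F/σ_allow = 1110000/400.0 = 2775 mm².
A = πd²/4 → d = √(4A/π) = 59.44 mm.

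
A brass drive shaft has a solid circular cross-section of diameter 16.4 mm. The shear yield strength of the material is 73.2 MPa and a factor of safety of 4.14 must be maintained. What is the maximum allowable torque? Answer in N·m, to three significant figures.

T_allow = 15.3 N·m

τ_allow = 73.2/4.14 = 17.68 MPa.
For a solid shaft T_allow = τ_allow·πd³/16; πd³/16 = π×16.4³/16 = 866.1 mm³.
T_allow = 17.68×866.1 = 15310 N·mm = 15.31 N·m.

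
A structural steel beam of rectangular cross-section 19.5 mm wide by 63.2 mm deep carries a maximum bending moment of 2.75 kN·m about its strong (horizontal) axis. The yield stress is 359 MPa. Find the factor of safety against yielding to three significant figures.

Section modulus S = bh²/6 = 19.5×63.2²/6 = 12980 mm³.
σ = M/S = 2750000/12980 = 211.8 MPa.
n = 359/211.8 = 1.695.

n = 1.69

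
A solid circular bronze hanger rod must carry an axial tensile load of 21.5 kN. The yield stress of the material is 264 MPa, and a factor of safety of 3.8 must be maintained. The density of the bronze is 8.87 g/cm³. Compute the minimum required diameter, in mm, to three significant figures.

d = 19.9 mm

Allowable stress σ_allow = 264/3.8 = 69.47 MPa.
Required area A = F/σ_allow = 21500/69.47 = 309.5 mm².
A = πd²/4 → d = √(4A/π) = 19.85 mm.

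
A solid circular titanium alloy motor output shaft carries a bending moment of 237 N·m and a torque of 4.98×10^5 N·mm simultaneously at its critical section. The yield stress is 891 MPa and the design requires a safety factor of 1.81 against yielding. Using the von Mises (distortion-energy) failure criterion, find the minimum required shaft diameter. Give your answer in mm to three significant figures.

d = 21.7 mm

σ_allow = σ_y/n = 891/1.81 = 492.3 MPa.
For a solid shaft σ_b = 32M/(πd³) and τ = 16T/(πd³), so the von Mises stress is σ' = (16/πd³)·√(4M²+3T²).
√(4M²+3T²) = √(4×(237000)² + 3×(498000)²) = 984200 N·mm.
d³ = 16×984200/(π×492.3) = 10180 mm³.
d = 21.67 mm.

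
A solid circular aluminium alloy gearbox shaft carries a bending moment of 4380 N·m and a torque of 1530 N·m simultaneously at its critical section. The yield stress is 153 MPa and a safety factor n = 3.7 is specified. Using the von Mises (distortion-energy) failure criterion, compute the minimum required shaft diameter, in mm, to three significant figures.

d = 104 mm

σ_allow = σ_y/n = 153/3.7 = 41.35 MPa.
For a solid shaft σ_b = 32M/(πd³) and τ = 16T/(πd³), so the von Mises stress is σ' = (16/πd³)·√(4M²+3T²).
√(4M²+3T²) = √(4×(4.380×10^6)² + 3×(1.530×10^6)²) = 9.152×10^6 N·mm.
d³ = 16×9.152×10^6/(π×41.35) = 1.127×10^6 mm³.
d = 104.1 mm.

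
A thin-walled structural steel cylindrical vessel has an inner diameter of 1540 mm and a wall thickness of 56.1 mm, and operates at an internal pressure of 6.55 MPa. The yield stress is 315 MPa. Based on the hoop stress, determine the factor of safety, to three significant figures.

n = 3.50

σ_h = pD/(2t) = 6.55×1540/(2×56.1) = 89.90 MPa.
n = 315/89.90 = 3.504.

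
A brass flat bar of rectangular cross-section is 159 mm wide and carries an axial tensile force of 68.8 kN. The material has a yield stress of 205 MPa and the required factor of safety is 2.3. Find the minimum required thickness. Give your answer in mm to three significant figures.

σ_allow = 205/2.3 = 89.13 MPa.
Required area A = F/σ_allow = 68800/89.13 = 771.9 mm².
t = A/w = 771.9/159 = 4.855 mm.

t = 4.85 mm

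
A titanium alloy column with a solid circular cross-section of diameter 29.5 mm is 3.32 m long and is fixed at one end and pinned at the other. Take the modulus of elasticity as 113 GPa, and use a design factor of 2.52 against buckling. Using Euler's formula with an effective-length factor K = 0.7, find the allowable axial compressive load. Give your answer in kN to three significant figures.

P_allow = 3.05 kN

I = πd⁴/64 = π×29.5⁴/64 = 37180 mm⁴.
Effective length L_e = KL = 0.7×3.32 m = 2324 mm.
Euler critical load P_cr = π²EI/L_e² = π²×113000×37180/2324² = 7677 N.
P_allow = P_cr/n = 7677/2.52 = 3046 N.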